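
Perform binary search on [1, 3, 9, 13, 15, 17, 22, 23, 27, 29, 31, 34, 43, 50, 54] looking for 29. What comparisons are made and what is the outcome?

Binary search for 29 in [1, 3, 9, 13, 15, 17, 22, 23, 27, 29, 31, 34, 43, 50, 54]:

lo=0, hi=14, mid=7, arr[mid]=23 -> 23 < 29, search right half
lo=8, hi=14, mid=11, arr[mid]=34 -> 34 > 29, search left half
lo=8, hi=10, mid=9, arr[mid]=29 -> Found target at index 9!

Binary search finds 29 at index 9 after 3 comparisons. The search repeatedly halves the search space by comparing with the middle element.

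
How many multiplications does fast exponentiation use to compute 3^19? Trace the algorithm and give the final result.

Computing 3^19 by squaring (build up from 3^1; each line after the first costs one multiplication):

3^1 = 3
3^2 = (3^1)^2 = 3^2 = 9
3^4 = (3^2)^2 = 9^2 = 81
3^8 = (3^4)^2 = 81^2 = 6561
3^9 = 3 * 3^8 = 3 * 6561 = 19683
3^18 = (3^9)^2 = 19683^2 = 387420489
3^19 = 3 * 3^18 = 3 * 387420489 = 1162261467

Result: 1162261467
Multiplications needed: 6 (6 lines after 3^1)

3^19 = 1162261467. Using exponentiation by squaring, this requires 6 multiplications. The key idea: if the exponent is even, square the half-power; if odd, multiply by the base once.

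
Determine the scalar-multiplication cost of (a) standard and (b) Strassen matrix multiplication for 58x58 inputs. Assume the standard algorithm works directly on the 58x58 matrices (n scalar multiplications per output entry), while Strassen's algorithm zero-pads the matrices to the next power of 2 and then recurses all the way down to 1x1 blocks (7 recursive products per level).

Matrix multiplication for 58x58 matrices:

Strassen's algorithm requires power-of-2 dimensions. Pad 58x58 to 64x64 (next power of 2).

Standard algorithm: 58^3 = 195112 multiplications
Strassen's algorithm: 7^(log2(64)) = 7^6 = 117649 multiplications
Savings: 195112 - 117649 = 77463 multiplications

Standard: 195112 multiplications (58^3). Strassen: 117649 multiplications (7^6, after padding to 64x64). Strassen reduces 8 recursive multiplications to 7 at each level.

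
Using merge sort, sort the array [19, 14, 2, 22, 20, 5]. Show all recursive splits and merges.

Merge sort trace:

Split: [19, 14, 2, 22, 20, 5] -> [19, 14, 2] and [22, 20, 5]
  Split: [19, 14, 2] -> [19] and [14, 2]
    Split: [14, 2] -> [14] and [2]
    Merge: [14] + [2] -> [2, 14]
  Merge: [19] + [2, 14] -> [2, 14, 19]
  Split: [22, 20, 5] -> [22] and [20, 5]
    Split: [20, 5] -> [20] and [5]
    Merge: [20] + [5] -> [5, 20]
  Merge: [22] + [5, 20] -> [5, 20, 22]
Merge: [2, 14, 19] + [5, 20, 22] -> [2, 5, 14, 19, 20, 22]

Final sorted array: [2, 5, 14, 19, 20, 22]

The merge sort proceeds by recursively splitting the array and merging sorted halves.
After all merges, the sorted array is [2, 5, 14, 19, 20, 22].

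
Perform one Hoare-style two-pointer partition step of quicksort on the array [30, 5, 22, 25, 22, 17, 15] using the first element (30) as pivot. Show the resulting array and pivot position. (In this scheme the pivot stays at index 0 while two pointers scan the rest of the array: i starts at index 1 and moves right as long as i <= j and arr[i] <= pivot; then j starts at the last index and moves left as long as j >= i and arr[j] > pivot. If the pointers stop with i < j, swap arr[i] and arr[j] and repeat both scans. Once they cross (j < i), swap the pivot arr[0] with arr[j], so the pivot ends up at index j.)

Hoare-style two-pointer partition with pivot = 30:

Initial array: [30, 5, 22, 25, 22, 17, 15]

Pointers start at i = 1, j = 6.
i ends at 7, j ends at 6: the pointers have crossed (j < i), so scanning stops.

Swap pivot arr[0] with arr[6] to place pivot at position 6: [15, 5, 22, 25, 22, 17, 30]
Pivot position: 6

After partitioning with pivot 30, the array becomes [15, 5, 22, 25, 22, 17, 30]. The pivot is placed at index 6. All elements to the left of the pivot are <= 30, and all elements to the right are > 30.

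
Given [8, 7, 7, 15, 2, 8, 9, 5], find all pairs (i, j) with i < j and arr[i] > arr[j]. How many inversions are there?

Finding inversions in [8, 7, 7, 15, 2, 8, 9, 5]:

(0, 1): arr[0]=8 > arr[1]=7
(0, 2): arr[0]=8 > arr[2]=7
(0, 4): arr[0]=8 > arr[4]=2
(0, 7): arr[0]=8 > arr[7]=5
(1, 4): arr[1]=7 > arr[4]=2
(1, 7): arr[1]=7 > arr[7]=5
(2, 4): arr[2]=7 > arr[4]=2
(2, 7): arr[2]=7 > arr[7]=5
(3, 4): arr[3]=15 > arr[4]=2
(3, 5): arr[3]=15 > arr[5]=8
(3, 6): arr[3]=15 > arr[6]=9
(3, 7): arr[3]=15 > arr[7]=5
(5, 7): arr[5]=8 > arr[7]=5
(6, 7): arr[6]=9 > arr[7]=5

Total inversions: 14

The array has 14 inversion(s): (0,1), (0,2), (0,4), (0,7), (1,4), (1,7), (2,4), (2,7), (3,4), (3,5), (3,6), (3,7), (5,7), (6,7). Each pair (i,j) satisfies i < j and arr[i] > arr[j].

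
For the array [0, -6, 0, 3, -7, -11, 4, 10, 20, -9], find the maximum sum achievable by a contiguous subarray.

Using Kadane's algorithm on [0, -6, 0, 3, -7, -11, 4, 10, 20, -9]:

Scanning through the array:
Position 1 (value -6): max_ending_here = -6, max_so_far = 0
Position 2 (value 0): max_ending_here = 0, max_so_far = 0
Position 3 (value 3): max_ending_here = 3, max_so_far = 3
Position 4 (value -7): max_ending_here = -4, max_so_far = 3
Position 5 (value -11): max_ending_here = -11, max_so_far = 3
Position 6 (value 4): max_ending_here = 4, max_so_far = 4
Position 7 (value 10): max_ending_here = 14, max_so_far = 14
Position 8 (value 20): max_ending_here = 34, max_so_far = 34
Position 9 (value -9): max_ending_here = 25, max_so_far = 34

Maximum subarray: [4, 10, 20]
Maximum sum: 34

The maximum subarray is [4, 10, 20] with sum 34. This subarray runs from index 6 to index 8.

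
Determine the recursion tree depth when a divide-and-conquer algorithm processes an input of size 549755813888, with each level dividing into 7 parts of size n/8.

For divide and conquer with division factor 8:

Problem sizes at each level:
Level 0: 549755813888
Level 1: 68719476736
Level 2: 8589934592
Level 3: 1073741824
Level 4: 134217728
Level 5: 16777216
Level 6: 2097152
Level 7: 262144
Level 8: 32768
Level 9: 4096
Level 10: 512
Level 11: 64
Level 12: 8
Level 13: 1

The root is level 0 and the size-1 base case is level 13 (the tree spans levels 0 through 13, i.e. 14 levels counting the root), so the depth is the number of divisions: log_8(549755813888) = 13

The recursion tree depth is log_8(549755813888) = 13. At each level, the problem size is divided by 8, so it takes 13 divisions to reduce to a base case of size 1. The algorithm makes 7 recursive calls at each level.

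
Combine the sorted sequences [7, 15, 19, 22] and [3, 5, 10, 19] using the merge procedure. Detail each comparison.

Merging process:

Compare 7 vs 3: take 3 from right. Merged: [3]
Compare 7 vs 5: take 5 from right. Merged: [3, 5]
Compare 7 vs 10: take 7 from left. Merged: [3, 5, 7]
Compare 15 vs 10: take 10 from right. Merged: [3, 5, 7, 10]
Compare 15 vs 19: take 15 from left. Merged: [3, 5, 7, 10, 15]
Compare 19 vs 19: take 19 from left. Merged: [3, 5, 7, 10, 15, 19]
Compare 22 vs 19: take 19 from right. Merged: [3, 5, 7, 10, 15, 19, 19]
Append remaining from left: [22]. Merged: [3, 5, 7, 10, 15, 19, 19, 22]

Final merged array: [3, 5, 7, 10, 15, 19, 19, 22]
Total comparisons: 7

The merged array is [3, 5, 7, 10, 15, 19, 19, 22], requiring 7 comparisons. The merge step runs in O(n) time where n is the total number of elements.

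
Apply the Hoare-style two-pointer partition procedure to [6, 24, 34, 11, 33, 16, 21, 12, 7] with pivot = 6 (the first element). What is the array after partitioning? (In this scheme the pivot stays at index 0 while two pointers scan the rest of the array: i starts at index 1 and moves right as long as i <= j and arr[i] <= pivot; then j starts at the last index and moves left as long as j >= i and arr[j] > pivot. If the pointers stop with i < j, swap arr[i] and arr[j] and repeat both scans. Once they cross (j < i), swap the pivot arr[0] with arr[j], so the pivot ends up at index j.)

Hoare-style two-pointer partition with pivot = 6:

Initial array: [6, 24, 34, 11, 33, 16, 21, 12, 7]

Pointers start at i = 1, j = 8.
i ends at 1, j ends at 0: the pointers have crossed (j < i), so scanning stops.

j = 0, so swapping arr[0] with arr[j] leaves the pivot at position 0: [6, 24, 34, 11, 33, 16, 21, 12, 7]
Pivot position: 0

After partitioning with pivot 6, the array becomes [6, 24, 34, 11, 33, 16, 21, 12, 7]. The pivot is placed at index 0. All elements to the left of the pivot are <= 6, and all elements to the right are > 6.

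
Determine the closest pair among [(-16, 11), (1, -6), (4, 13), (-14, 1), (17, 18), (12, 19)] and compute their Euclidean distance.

Computing all pairwise distances among 6 points:

d((-16, 11), (1, -6)) = 24.0416
d((-16, 11), (4, 13)) = 20.0998
d((-16, 11), (-14, 1)) = 10.198
d((-16, 11), (17, 18)) = 33.7343
d((-16, 11), (12, 19)) = 29.1204
d((1, -6), (4, 13)) = 19.2354
d((1, -6), (-14, 1)) = 16.5529
d((1, -6), (17, 18)) = 28.8444
d((1, -6), (12, 19)) = 27.313
d((4, 13), (-14, 1)) = 21.6333
d((4, 13), (17, 18)) = 13.9284
d((4, 13), (12, 19)) = 10.0
d((-14, 1), (17, 18)) = 35.3553
d((-14, 1), (12, 19)) = 31.6228
d((17, 18), (12, 19)) = 5.099 <-- minimum

Closest pair: (17, 18) and (12, 19) with distance 5.099

The closest pair is (17, 18) and (12, 19) with Euclidean distance 5.099. For 6 points, brute-force pairwise comparison is shown above. For large n, the divide-and-conquer algorithm (sort by x, recurse on halves, check the dividing strip) achieves O(n log n).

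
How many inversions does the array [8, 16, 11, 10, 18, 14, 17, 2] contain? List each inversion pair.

Finding inversions in [8, 16, 11, 10, 18, 14, 17, 2]:

(0, 7): arr[0]=8 > arr[7]=2
(1, 2): arr[1]=16 > arr[2]=11
(1, 3): arr[1]=16 > arr[3]=10
(1, 5): arr[1]=16 > arr[5]=14
(1, 7): arr[1]=16 > arr[7]=2
(2, 3): arr[2]=11 > arr[3]=10
(2, 7): arr[2]=11 > arr[7]=2
(3, 7): arr[3]=10 > arr[7]=2
(4, 5): arr[4]=18 > arr[5]=14
(4, 6): arr[4]=18 > arr[6]=17
(4, 7): arr[4]=18 > arr[7]=2
(5, 7): arr[5]=14 > arr[7]=2
(6, 7): arr[6]=17 > arr[7]=2

Total inversions: 13

The array has 13 inversion(s): (0,7), (1,2), (1,3), (1,5), (1,7), (2,3), (2,7), (3,7), (4,5), (4,6), (4,7), (5,7), (6,7). Each pair (i,j) satisfies i < j and arr[i] > arr[j].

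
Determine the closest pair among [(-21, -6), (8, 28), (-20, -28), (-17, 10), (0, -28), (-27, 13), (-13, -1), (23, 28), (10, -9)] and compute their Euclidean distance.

Computing all pairwise distances among 9 points:

d((-21, -6), (8, 28)) = 44.6878
d((-21, -6), (-20, -28)) = 22.0227
d((-21, -6), (-17, 10)) = 16.4924
d((-21, -6), (0, -28)) = 30.4138
d((-21, -6), (-27, 13)) = 19.9249
d((-21, -6), (-13, -1)) = 9.434 <-- minimum
d((-21, -6), (23, 28)) = 55.6058
d((-21, -6), (10, -9)) = 31.1448
d((8, 28), (-20, -28)) = 62.6099
d((8, 28), (-17, 10)) = 30.8058
d((8, 28), (0, -28)) = 56.5685
d((8, 28), (-27, 13)) = 38.0789
d((8, 28), (-13, -1)) = 35.805
d((8, 28), (23, 28)) = 15.0
d((8, 28), (10, -9)) = 37.054
d((-20, -28), (-17, 10)) = 38.1182
d((-20, -28), (0, -28)) = 20.0
d((-20, -28), (-27, 13)) = 41.5933
d((-20, -28), (-13, -1)) = 27.8927
d((-20, -28), (23, 28)) = 70.6045
d((-20, -28), (10, -9)) = 35.5106
d((-17, 10), (0, -28)) = 41.6293
d((-17, 10), (-27, 13)) = 10.4403
d((-17, 10), (-13, -1)) = 11.7047
d((-17, 10), (23, 28)) = 43.8634
d((-17, 10), (10, -9)) = 33.0151
d((0, -28), (-27, 13)) = 49.0918
d((0, -28), (-13, -1)) = 29.9666
d((0, -28), (23, 28)) = 60.5392
d((0, -28), (10, -9)) = 21.4709
d((-27, 13), (-13, -1)) = 19.799
d((-27, 13), (23, 28)) = 52.2015
d((-27, 13), (10, -9)) = 43.0465
d((-13, -1), (23, 28)) = 46.2277
d((-13, -1), (10, -9)) = 24.3516
d((23, 28), (10, -9)) = 39.2173

Closest pair: (-21, -6) and (-13, -1) with distance 9.434

The closest pair is (-21, -6) and (-13, -1) with Euclidean distance 9.434. For 9 points, brute-force pairwise comparison is shown above. For large n, the divide-and-conquer algorithm (sort by x, recurse on halves, check the dividing strip) achieves O(n log n).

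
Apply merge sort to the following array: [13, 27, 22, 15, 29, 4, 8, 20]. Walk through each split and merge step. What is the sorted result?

Merge sort trace:

Split: [13, 27, 22, 15, 29, 4, 8, 20] -> [13, 27, 22, 15] and [29, 4, 8, 20]
  Split: [13, 27, 22, 15] -> [13, 27] and [22, 15]
    Split: [13, 27] -> [13] and [27]
    Merge: [13] + [27] -> [13, 27]
    Split: [22, 15] -> [22] and [15]
    Merge: [22] + [15] -> [15, 22]
  Merge: [13, 27] + [15, 22] -> [13, 15, 22, 27]
  Split: [29, 4, 8, 20] -> [29, 4] and [8, 20]
    Split: [29, 4] -> [29] and [4]
    Merge: [29] + [4] -> [4, 29]
    Split: [8, 20] -> [8] and [20]
    Merge: [8] + [20] -> [8, 20]
  Merge: [4, 29] + [8, 20] -> [4, 8, 20, 29]
Merge: [13, 15, 22, 27] + [4, 8, 20, 29] -> [4, 8, 13, 15, 20, 22, 27, 29]

Final sorted array: [4, 8, 13, 15, 20, 22, 27, 29]

The merge sort proceeds by recursively splitting the array and merging sorted halves.
After all merges, the sorted array is [4, 8, 13, 15, 20, 22, 27, 29].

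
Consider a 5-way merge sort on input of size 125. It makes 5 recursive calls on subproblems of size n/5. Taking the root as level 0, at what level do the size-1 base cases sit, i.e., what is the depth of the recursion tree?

For divide and conquer with division factor 5:

Problem sizes at each level:
Level 0: 125
Level 1: 25
Level 2: 5
Level 3: 1

The root is level 0 and the size-1 base case is level 3 (the tree spans levels 0 through 3, i.e. 4 levels counting the root), so the depth is the number of divisions: log_5(125) = 3

The recursion tree depth is log_5(125) = 3. At each level, the problem size is divided by 5, so it takes 3 divisions to reduce to a base case of size 1. The algorithm makes 5 recursive calls at each level.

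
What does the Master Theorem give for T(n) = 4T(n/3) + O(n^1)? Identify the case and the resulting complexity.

Master Theorem for T(n) = 4T(n/3) + O(n^1):

a = 4, b = 3, c = 1
log_b(a) = log_3(4) = 1.2619

Case 1: c = 1 < log_3(4) = 1.2619
T(n) = O(n^(log_3 4))

For T(n) = 4T(n/3) + O(n^1): log_3(4) = 1.2619. This is Case 1 of the Master Theorem (c < log_b(a), work dominated by leaves), giving O(n^(log_3 4)).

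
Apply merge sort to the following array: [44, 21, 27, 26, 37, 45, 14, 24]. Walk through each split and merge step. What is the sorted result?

Merge sort trace:

Split: [44, 21, 27, 26, 37, 45, 14, 24] -> [44, 21, 27, 26] and [37, 45, 14, 24]
  Split: [44, 21, 27, 26] -> [44, 21] and [27, 26]
    Split: [44, 21] -> [44] and [21]
    Merge: [44] + [21] -> [21, 44]
    Split: [27, 26] -> [27] and [26]
    Merge: [27] + [26] -> [26, 27]
  Merge: [21, 44] + [26, 27] -> [21, 26, 27, 44]
  Split: [37, 45, 14, 24] -> [37, 45] and [14, 24]
    Split: [37, 45] -> [37] and [45]
    Merge: [37] + [45] -> [37, 45]
    Split: [14, 24] -> [14] and [24]
    Merge: [14] + [24] -> [14, 24]
  Merge: [37, 45] + [14, 24] -> [14, 24, 37, 45]
Merge: [21, 26, 27, 44] + [14, 24, 37, 45] -> [14, 21, 24, 26, 27, 37, 44, 45]

Final sorted array: [14, 21, 24, 26, 27, 37, 44, 45]

The merge sort proceeds by recursively splitting the array and merging sorted halves.
After all merges, the sorted array is [14, 21, 24, 26, 27, 37, 44, 45].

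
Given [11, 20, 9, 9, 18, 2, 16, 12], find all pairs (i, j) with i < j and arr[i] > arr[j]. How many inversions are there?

Finding inversions in [11, 20, 9, 9, 18, 2, 16, 12]:

(0, 2): arr[0]=11 > arr[2]=9
(0, 3): arr[0]=11 > arr[3]=9
(0, 5): arr[0]=11 > arr[5]=2
(1, 2): arr[1]=20 > arr[2]=9
(1, 3): arr[1]=20 > arr[3]=9
(1, 4): arr[1]=20 > arr[4]=18
(1, 5): arr[1]=20 > arr[5]=2
(1, 6): arr[1]=20 > arr[6]=16
(1, 7): arr[1]=20 > arr[7]=12
(2, 5): arr[2]=9 > arr[5]=2
(3, 5): arr[3]=9 > arr[5]=2
(4, 5): arr[4]=18 > arr[5]=2
(4, 6): arr[4]=18 > arr[6]=16
(4, 7): arr[4]=18 > arr[7]=12
(6, 7): arr[6]=16 > arr[7]=12

Total inversions: 15

The array has 15 inversion(s): (0,2), (0,3), (0,5), (1,2), (1,3), (1,4), (1,5), (1,6), (1,7), (2,5), (3,5), (4,5), (4,6), (4,7), (6,7). Each pair (i,j) satisfies i < j and arr[i] > arr[j].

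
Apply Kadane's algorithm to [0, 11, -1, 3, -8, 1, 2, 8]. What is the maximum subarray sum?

Using Kadane's algorithm on [0, 11, -1, 3, -8, 1, 2, 8]:

Scanning through the array:
Position 1 (value 11): max_ending_here = 11, max_so_far = 11
Position 2 (value -1): max_ending_here = 10, max_so_far = 11
Position 3 (value 3): max_ending_here = 13, max_so_far = 13
Position 4 (value -8): max_ending_here = 5, max_so_far = 13
Position 5 (value 1): max_ending_here = 6, max_so_far = 13
Position 6 (value 2): max_ending_here = 8, max_so_far = 13
Position 7 (value 8): max_ending_here = 16, max_so_far = 16

Maximum subarray: [0, 11, -1, 3, -8, 1, 2, 8]
Maximum sum: 16

The maximum subarray is [0, 11, -1, 3, -8, 1, 2, 8] with sum 16. This subarray runs from index 0 to index 7.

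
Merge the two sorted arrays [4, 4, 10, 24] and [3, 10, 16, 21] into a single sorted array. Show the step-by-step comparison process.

Merging process:

Compare 4 vs 3: take 3 from right. Merged: [3]
Compare 4 vs 10: take 4 from left. Merged: [3, 4]
Compare 4 vs 10: take 4 from left. Merged: [3, 4, 4]
Compare 10 vs 10: take 10 from left. Merged: [3, 4, 4, 10]
Compare 24 vs 10: take 10 from right. Merged: [3, 4, 4, 10, 10]
Compare 24 vs 16: take 16 from right. Merged: [3, 4, 4, 10, 10, 16]
Compare 24 vs 21: take 21 from right. Merged: [3, 4, 4, 10, 10, 16, 21]
Append remaining from left: [24]. Merged: [3, 4, 4, 10, 10, 16, 21, 24]

Final merged array: [3, 4, 4, 10, 10, 16, 21, 24]
Total comparisons: 7

The merged array is [3, 4, 4, 10, 10, 16, 21, 24], requiring 7 comparisons. The merge step runs in O(n) time where n is the total number of elements.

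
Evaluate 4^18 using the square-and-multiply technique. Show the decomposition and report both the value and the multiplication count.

Computing 4^18 by squaring (build up from 4^1; each line after the first costs one multiplication):

4^1 = 4
4^2 = (4^1)^2 = 4^2 = 16
4^4 = (4^2)^2 = 16^2 = 256
4^8 = (4^4)^2 = 256^2 = 65536
4^9 = 4 * 4^8 = 4 * 65536 = 262144
4^18 = (4^9)^2 = 262144^2 = 68719476736

Result: 68719476736
Multiplications needed: 5 (5 lines after 4^1)

4^18 = 68719476736. Using exponentiation by squaring, this requires 5 multiplications. The key idea: if the exponent is even, square the half-power; if odd, multiply by the base once.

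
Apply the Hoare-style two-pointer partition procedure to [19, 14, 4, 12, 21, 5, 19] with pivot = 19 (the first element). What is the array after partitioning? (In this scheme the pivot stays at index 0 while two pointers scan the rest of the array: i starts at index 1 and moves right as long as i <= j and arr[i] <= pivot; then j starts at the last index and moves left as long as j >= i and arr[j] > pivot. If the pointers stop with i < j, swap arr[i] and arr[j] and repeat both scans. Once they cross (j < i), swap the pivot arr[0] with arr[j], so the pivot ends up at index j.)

Hoare-style two-pointer partition with pivot = 19:

Initial array: [19, 14, 4, 12, 21, 5, 19]

Pointers start at i = 1, j = 6.
i stops at index 4 (arr[4]=21 > 19), j stops at index 6 (arr[6]=19 <= 19): swap arr[4] and arr[6], array becomes [19, 14, 4, 12, 19, 5, 21]
i ends at 6, j ends at 5: the pointers have crossed (j < i), so scanning stops.

Swap pivot arr[0] with arr[5] to place pivot at position 5: [5, 14, 4, 12, 19, 19, 21]
Pivot position: 5

After partitioning with pivot 19, the array becomes [5, 14, 4, 12, 19, 19, 21]. The pivot is placed at index 5. All elements to the left of the pivot are <= 19, and all elements to the right are > 19.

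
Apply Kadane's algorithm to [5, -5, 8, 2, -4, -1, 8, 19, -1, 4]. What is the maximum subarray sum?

Using Kadane's algorithm on [5, -5, 8, 2, -4, -1, 8, 19, -1, 4]:

Scanning through the array:
Position 1 (value -5): max_ending_here = 0, max_so_far = 5
Position 2 (value 8): max_ending_here = 8, max_so_far = 8
Position 3 (value 2): max_ending_here = 10, max_so_far = 10
Position 4 (value -4): max_ending_here = 6, max_so_far = 10
Position 5 (value -1): max_ending_here = 5, max_so_far = 10
Position 6 (value 8): max_ending_here = 13, max_so_far = 13
Position 7 (value 19): max_ending_here = 32, max_so_far = 32
Position 8 (value -1): max_ending_here = 31, max_so_far = 32
Position 9 (value 4): max_ending_here = 35, max_so_far = 35

Maximum subarray: [5, -5, 8, 2, -4, -1, 8, 19, -1, 4]
Maximum sum: 35

The maximum subarray is [5, -5, 8, 2, -4, -1, 8, 19, -1, 4] with sum 35. This subarray runs from index 0 to index 9.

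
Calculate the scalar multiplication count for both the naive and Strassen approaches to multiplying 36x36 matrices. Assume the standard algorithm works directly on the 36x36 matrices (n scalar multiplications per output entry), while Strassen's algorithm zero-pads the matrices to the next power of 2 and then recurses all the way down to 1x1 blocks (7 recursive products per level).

Matrix multiplication for 36x36 matrices:

Strassen's algorithm requires power-of-2 dimensions. Pad 36x36 to 64x64 (next power of 2).

Standard algorithm: 36^3 = 46656 multiplications
Strassen's algorithm: 7^(log2(64)) = 7^6 = 117649 multiplications
Difference: 46656 - 117649 = -70993 (Strassen uses MORE here due to padding overhead — for small or just-over-power-of-2 n, padding can outweigh the per-level savings)

Standard: 46656 multiplications (36^3). Strassen: 117649 multiplications (7^6, after padding to 64x64). Strassen reduces 8 recursive multiplications to 7 at each level.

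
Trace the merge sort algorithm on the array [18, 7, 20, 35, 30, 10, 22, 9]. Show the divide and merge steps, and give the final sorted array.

Merge sort trace:

Split: [18, 7, 20, 35, 30, 10, 22, 9] -> [18, 7, 20, 35] and [30, 10, 22, 9]
  Split: [18, 7, 20, 35] -> [18, 7] and [20, 35]
    Split: [18, 7] -> [18] and [7]
    Merge: [18] + [7] -> [7, 18]
    Split: [20, 35] -> [20] and [35]
    Merge: [20] + [35] -> [20, 35]
  Merge: [7, 18] + [20, 35] -> [7, 18, 20, 35]
  Split: [30, 10, 22, 9] -> [30, 10] and [22, 9]
    Split: [30, 10] -> [30] and [10]
    Merge: [30] + [10] -> [10, 30]
    Split: [22, 9] -> [22] and [9]
    Merge: [22] + [9] -> [9, 22]
  Merge: [10, 30] + [9, 22] -> [9, 10, 22, 30]
Merge: [7, 18, 20, 35] + [9, 10, 22, 30] -> [7, 9, 10, 18, 20, 22, 30, 35]

Final sorted array: [7, 9, 10, 18, 20, 22, 30, 35]

The merge sort proceeds by recursively splitting the array and merging sorted halves.
After all merges, the sorted array is [7, 9, 10, 18, 20, 22, 30, 35].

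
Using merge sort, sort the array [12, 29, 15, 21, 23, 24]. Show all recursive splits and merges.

Merge sort trace:

Split: [12, 29, 15, 21, 23, 24] -> [12, 29, 15] and [21, 23, 24]
  Split: [12, 29, 15] -> [12] and [29, 15]
    Split: [29, 15] -> [29] and [15]
    Merge: [29] + [15] -> [15, 29]
  Merge: [12] + [15, 29] -> [12, 15, 29]
  Split: [21, 23, 24] -> [21] and [23, 24]
    Split: [23, 24] -> [23] and [24]
    Merge: [23] + [24] -> [23, 24]
  Merge: [21] + [23, 24] -> [21, 23, 24]
Merge: [12, 15, 29] + [21, 23, 24] -> [12, 15, 21, 23, 24, 29]

Final sorted array: [12, 15, 21, 23, 24, 29]

The merge sort proceeds by recursively splitting the array and merging sorted halves.
After all merges, the sorted array is [12, 15, 21, 23, 24, 29].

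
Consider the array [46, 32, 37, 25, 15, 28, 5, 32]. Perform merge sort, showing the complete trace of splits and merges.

Merge sort trace:

Split: [46, 32, 37, 25, 15, 28, 5, 32] -> [46, 32, 37, 25] and [15, 28, 5, 32]
  Split: [46, 32, 37, 25] -> [46, 32] and [37, 25]
    Split: [46, 32] -> [46] and [32]
    Merge: [46] + [32] -> [32, 46]
    Split: [37, 25] -> [37] and [25]
    Merge: [37] + [25] -> [25, 37]
  Merge: [32, 46] + [25, 37] -> [25, 32, 37, 46]
  Split: [15, 28, 5, 32] -> [15, 28] and [5, 32]
    Split: [15, 28] -> [15] and [28]
    Merge: [15] + [28] -> [15, 28]
    Split: [5, 32] -> [5] and [32]
    Merge: [5] + [32] -> [5, 32]
  Merge: [15, 28] + [5, 32] -> [5, 15, 28, 32]
Merge: [25, 32, 37, 46] + [5, 15, 28, 32] -> [5, 15, 25, 28, 32, 32, 37, 46]

Final sorted array: [5, 15, 25, 28, 32, 32, 37, 46]

The merge sort proceeds by recursively splitting the array and merging sorted halves.
After all merges, the sorted array is [5, 15, 25, 28, 32, 32, 37, 46].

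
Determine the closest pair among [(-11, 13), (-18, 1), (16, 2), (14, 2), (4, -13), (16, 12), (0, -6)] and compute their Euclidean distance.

Computing all pairwise distances among 7 points:

d((-11, 13), (-18, 1)) = 13.8924
d((-11, 13), (16, 2)) = 29.1548
d((-11, 13), (14, 2)) = 27.313
d((-11, 13), (4, -13)) = 30.0167
d((-11, 13), (16, 12)) = 27.0185
d((-11, 13), (0, -6)) = 21.9545
d((-18, 1), (16, 2)) = 34.0147
d((-18, 1), (14, 2)) = 32.0156
d((-18, 1), (4, -13)) = 26.0768
d((-18, 1), (16, 12)) = 35.7351
d((-18, 1), (0, -6)) = 19.3132
d((16, 2), (14, 2)) = 2.0 <-- minimum
d((16, 2), (4, -13)) = 19.2094
d((16, 2), (16, 12)) = 10.0
d((16, 2), (0, -6)) = 17.8885
d((14, 2), (4, -13)) = 18.0278
d((14, 2), (16, 12)) = 10.198
d((14, 2), (0, -6)) = 16.1245
d((4, -13), (16, 12)) = 27.7308
d((4, -13), (0, -6)) = 8.0623
d((16, 12), (0, -6)) = 24.0832

Closest pair: (16, 2) and (14, 2) with distance 2.0

The closest pair is (16, 2) and (14, 2) with Euclidean distance 2.0. For 7 points, brute-force pairwise comparison is shown above. For large n, the divide-and-conquer algorithm (sort by x, recurse on halves, check the dividing strip) achieves O(n log n).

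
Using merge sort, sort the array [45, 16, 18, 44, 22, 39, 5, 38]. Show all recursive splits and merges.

Merge sort trace:

Split: [45, 16, 18, 44, 22, 39, 5, 38] -> [45, 16, 18, 44] and [22, 39, 5, 38]
  Split: [45, 16, 18, 44] -> [45, 16] and [18, 44]
    Split: [45, 16] -> [45] and [16]
    Merge: [45] + [16] -> [16, 45]
    Split: [18, 44] -> [18] and [44]
    Merge: [18] + [44] -> [18, 44]
  Merge: [16, 45] + [18, 44] -> [16, 18, 44, 45]
  Split: [22, 39, 5, 38] -> [22, 39] and [5, 38]
    Split: [22, 39] -> [22] and [39]
    Merge: [22] + [39] -> [22, 39]
    Split: [5, 38] -> [5] and [38]
    Merge: [5] + [38] -> [5, 38]
  Merge: [22, 39] + [5, 38] -> [5, 22, 38, 39]
Merge: [16, 18, 44, 45] + [5, 22, 38, 39] -> [5, 16, 18, 22, 38, 39, 44, 45]

Final sorted array: [5, 16, 18, 22, 38, 39, 44, 45]

The merge sort proceeds by recursively splitting the array and merging sorted halves.
After all merges, the sorted array is [5, 16, 18, 22, 38, 39, 44, 45].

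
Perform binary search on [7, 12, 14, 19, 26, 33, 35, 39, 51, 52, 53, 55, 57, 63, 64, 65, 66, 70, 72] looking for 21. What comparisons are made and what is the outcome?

Binary search for 21 in [7, 12, 14, 19, 26, 33, 35, 39, 51, 52, 53, 55, 57, 63, 64, 65, 66, 70, 72]:

lo=0, hi=18, mid=9, arr[mid]=52 -> 52 > 21, search left half
lo=0, hi=8, mid=4, arr[mid]=26 -> 26 > 21, search left half
lo=0, hi=3, mid=1, arr[mid]=12 -> 12 < 21, search right half
lo=2, hi=3, mid=2, arr[mid]=14 -> 14 < 21, search right half
lo=3, hi=3, mid=3, arr[mid]=19 -> 19 < 21, search right half
lo=4 > hi=3, target 21 not found

Binary search determines that 21 is not in the array after 5 comparisons. The search space was exhausted without finding the target.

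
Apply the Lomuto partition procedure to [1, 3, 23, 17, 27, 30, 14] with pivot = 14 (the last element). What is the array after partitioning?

Lomuto partition with pivot = 14:

Initial array: [1, 3, 23, 17, 27, 30, 14]

arr[0]=1 <= 14: swap with position 0, array becomes [1, 3, 23, 17, 27, 30, 14]
arr[1]=3 <= 14: swap with position 1, array becomes [1, 3, 23, 17, 27, 30, 14]
arr[2]=23 > 14: no swap
arr[3]=17 > 14: no swap
arr[4]=27 > 14: no swap
arr[5]=30 > 14: no swap

Place pivot at position 2: [1, 3, 14, 17, 27, 30, 23]
Pivot position: 2

After partitioning with pivot 14, the array becomes [1, 3, 14, 17, 27, 30, 23]. The pivot is placed at index 2. All elements to the left of the pivot are <= 14, and all elements to the right are > 14.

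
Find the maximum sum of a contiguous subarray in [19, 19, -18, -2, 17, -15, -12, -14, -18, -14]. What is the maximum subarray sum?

Using Kadane's algorithm on [19, 19, -18, -2, 17, -15, -12, -14, -18, -14]:

Scanning through the array:
Position 1 (value 19): max_ending_here = 38, max_so_far = 38
Position 2 (value -18): max_ending_here = 20, max_so_far = 38
Position 3 (value -2): max_ending_here = 18, max_so_far = 38
Position 4 (value 17): max_ending_here = 35, max_so_far = 38
Position 5 (value -15): max_ending_here = 20, max_so_far = 38
Position 6 (value -12): max_ending_here = 8, max_so_far = 38
Position 7 (value -14): max_ending_here = -6, max_so_far = 38
Position 8 (value -18): max_ending_here = -18, max_so_far = 38
Position 9 (value -14): max_ending_here = -14, max_so_far = 38

Maximum subarray: [19, 19]
Maximum sum: 38

The maximum subarray is [19, 19] with sum 38. This subarray runs from index 0 to index 1.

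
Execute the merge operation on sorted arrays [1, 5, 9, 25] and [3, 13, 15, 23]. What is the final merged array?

Merging process:

Compare 1 vs 3: take 1 from left. Merged: [1]
Compare 5 vs 3: take 3 from right. Merged: [1, 3]
Compare 5 vs 13: take 5 from left. Merged: [1, 3, 5]
Compare 9 vs 13: take 9 from left. Merged: [1, 3, 5, 9]
Compare 25 vs 13: take 13 from right. Merged: [1, 3, 5, 9, 13]
Compare 25 vs 15: take 15 from right. Merged: [1, 3, 5, 9, 13, 15]
Compare 25 vs 23: take 23 from right. Merged: [1, 3, 5, 9, 13, 15, 23]
Append remaining from left: [25]. Merged: [1, 3, 5, 9, 13, 15, 23, 25]

Final merged array: [1, 3, 5, 9, 13, 15, 23, 25]
Total comparisons: 7

The merged array is [1, 3, 5, 9, 13, 15, 23, 25], requiring 7 comparisons. The merge step runs in O(n) time where n is the total number of elements.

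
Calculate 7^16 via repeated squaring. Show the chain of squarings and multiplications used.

Computing 7^16 by squaring (build up from 7^1; each line after the first costs one multiplication):

7^1 = 7
7^2 = (7^1)^2 = 7^2 = 49
7^4 = (7^2)^2 = 49^2 = 2401
7^8 = (7^4)^2 = 2401^2 = 5764801
7^16 = (7^8)^2 = 5764801^2 = 33232930569601

Result: 33232930569601
Multiplications needed: 4 (4 lines after 7^1)

7^16 = 33232930569601. Using exponentiation by squaring, this requires 4 multiplications. The key idea: if the exponent is even, square the half-power; if odd, multiply by the base once.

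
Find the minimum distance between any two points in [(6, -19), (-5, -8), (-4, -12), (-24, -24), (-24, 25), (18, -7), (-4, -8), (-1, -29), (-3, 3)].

Computing all pairwise distances among 9 points:

d((6, -19), (-5, -8)) = 15.5563
d((6, -19), (-4, -12)) = 12.2066
d((6, -19), (-24, -24)) = 30.4138
d((6, -19), (-24, 25)) = 53.2541
d((6, -19), (18, -7)) = 16.9706
d((6, -19), (-4, -8)) = 14.8661
d((6, -19), (-1, -29)) = 12.2066
d((6, -19), (-3, 3)) = 23.7697
d((-5, -8), (-4, -12)) = 4.1231
d((-5, -8), (-24, -24)) = 24.8395
d((-5, -8), (-24, 25)) = 38.0789
d((-5, -8), (18, -7)) = 23.0217
d((-5, -8), (-4, -8)) = 1.0 <-- minimum
d((-5, -8), (-1, -29)) = 21.3776
d((-5, -8), (-3, 3)) = 11.1803
d((-4, -12), (-24, -24)) = 23.3238
d((-4, -12), (-24, 25)) = 42.0595
d((-4, -12), (18, -7)) = 22.561
d((-4, -12), (-4, -8)) = 4.0
d((-4, -12), (-1, -29)) = 17.2627
d((-4, -12), (-3, 3)) = 15.0333
d((-24, -24), (-24, 25)) = 49.0
d((-24, -24), (18, -7)) = 45.31
d((-24, -24), (-4, -8)) = 25.6125
d((-24, -24), (-1, -29)) = 23.5372
d((-24, -24), (-3, 3)) = 34.2053
d((-24, 25), (18, -7)) = 52.8015
d((-24, 25), (-4, -8)) = 38.5876
d((-24, 25), (-1, -29)) = 58.6941
d((-24, 25), (-3, 3)) = 30.4138
d((18, -7), (-4, -8)) = 22.0227
d((18, -7), (-1, -29)) = 29.0689
d((18, -7), (-3, 3)) = 23.2594
d((-4, -8), (-1, -29)) = 21.2132
d((-4, -8), (-3, 3)) = 11.0454
d((-1, -29), (-3, 3)) = 32.0624

Closest pair: (-5, -8) and (-4, -8) with distance 1.0

The closest pair is (-5, -8) and (-4, -8) with Euclidean distance 1.0. For 9 points, brute-force pairwise comparison is shown above. For large n, the divide-and-conquer algorithm (sort by x, recurse on halves, check the dividing strip) achieves O(n log n).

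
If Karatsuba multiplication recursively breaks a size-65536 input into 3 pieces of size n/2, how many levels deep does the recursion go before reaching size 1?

For divide and conquer with division factor 2:

Problem sizes at each level:
Level 0: 65536
Level 1: 32768
Level 2: 16384
Level 3: 8192
Level 4: 4096
Level 5: 2048
Level 6: 1024
Level 7: 512
Level 8: 256
Level 9: 128
Level 10: 64
Level 11: 32
Level 12: 16
Level 13: 8
Level 14: 4
Level 15: 2
Level 16: 1

The root is level 0 and the size-1 base case is level 16 (the tree spans levels 0 through 16, i.e. 17 levels counting the root), so the depth is the number of divisions: log_2(65536) = 16

The recursion tree depth is log_2(65536) = 16. At each level, the problem size is divided by 2, so it takes 16 divisions to reduce to a base case of size 1. The algorithm makes 3 recursive calls at each level.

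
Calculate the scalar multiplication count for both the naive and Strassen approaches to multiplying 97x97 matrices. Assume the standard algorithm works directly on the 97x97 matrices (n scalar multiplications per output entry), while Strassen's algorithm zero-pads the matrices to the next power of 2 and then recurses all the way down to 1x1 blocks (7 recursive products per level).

Matrix multiplication for 97x97 matrices:

Strassen's algorithm requires power-of-2 dimensions. Pad 97x97 to 128x128 (next power of 2).

Standard algorithm: 97^3 = 912673 multiplications
Strassen's algorithm: 7^(log2(128)) = 7^7 = 823543 multiplications
Savings: 912673 - 823543 = 89130 multiplications

Standard: 912673 multiplications (97^3). Strassen: 823543 multiplications (7^7, after padding to 128x128). Strassen reduces 8 recursive multiplications to 7 at each level.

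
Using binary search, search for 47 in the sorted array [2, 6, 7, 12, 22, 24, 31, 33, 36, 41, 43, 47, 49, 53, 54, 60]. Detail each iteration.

Binary search for 47 in [2, 6, 7, 12, 22, 24, 31, 33, 36, 41, 43, 47, 49, 53, 54, 60]:

lo=0, hi=15, mid=7, arr[mid]=33 -> 33 < 47, search right half
lo=8, hi=15, mid=11, arr[mid]=47 -> Found target at index 11!

Binary search finds 47 at index 11 after 2 comparisons. The search repeatedly halves the search space by comparing with the middle element.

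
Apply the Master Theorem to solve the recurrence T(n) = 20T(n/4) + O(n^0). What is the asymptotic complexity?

Master Theorem for T(n) = 20T(n/4) + O(n^0):

a = 20, b = 4, c = 0
log_b(a) = log_4(20) = 2.1610

Case 1: c = 0 < log_4(20) = 2.1610
T(n) = O(n^(log_4 20))

For T(n) = 20T(n/4) + O(n^0): log_4(20) = 2.1610. This is Case 1 of the Master Theorem (c < log_b(a), work dominated by leaves), giving O(n^(log_4 20)).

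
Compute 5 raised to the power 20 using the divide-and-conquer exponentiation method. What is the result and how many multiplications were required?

Computing 5^20 by squaring (build up from 5^1; each line after the first costs one multiplication):

5^1 = 5
5^2 = (5^1)^2 = 5^2 = 25
5^4 = (5^2)^2 = 25^2 = 625
5^5 = 5 * 5^4 = 5 * 625 = 3125
5^10 = (5^5)^2 = 3125^2 = 9765625
5^20 = (5^10)^2 = 9765625^2 = 95367431640625

Result: 95367431640625
Multiplications needed: 5 (5 lines after 5^1)

5^20 = 95367431640625. Using exponentiation by squaring, this requires 5 multiplications. The key idea: if the exponent is even, square the half-power; if odd, multiply by the base once.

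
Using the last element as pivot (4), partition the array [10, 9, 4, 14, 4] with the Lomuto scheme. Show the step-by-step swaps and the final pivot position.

Lomuto partition with pivot = 4:

Initial array: [10, 9, 4, 14, 4]

arr[0]=10 > 4: no swap
arr[1]=9 > 4: no swap
arr[2]=4 <= 4: swap with position 0, array becomes [4, 9, 10, 14, 4]
arr[3]=14 > 4: no swap

Place pivot at position 1: [4, 4, 10, 14, 9]
Pivot position: 1

After partitioning with pivot 4, the array becomes [4, 4, 10, 14, 9]. The pivot is placed at index 1. All elements to the left of the pivot are <= 4, and all elements to the right are > 4.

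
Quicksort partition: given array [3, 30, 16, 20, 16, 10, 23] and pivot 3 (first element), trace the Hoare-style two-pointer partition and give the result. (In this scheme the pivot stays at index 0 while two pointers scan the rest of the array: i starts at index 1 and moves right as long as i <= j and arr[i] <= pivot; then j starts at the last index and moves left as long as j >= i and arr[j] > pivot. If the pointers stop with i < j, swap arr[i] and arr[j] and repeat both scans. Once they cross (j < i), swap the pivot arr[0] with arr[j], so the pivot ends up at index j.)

Hoare-style two-pointer partition with pivot = 3:

Initial array: [3, 30, 16, 20, 16, 10, 23]

Pointers start at i = 1, j = 6.
i ends at 1, j ends at 0: the pointers have crossed (j < i), so scanning stops.

j = 0, so swapping arr[0] with arr[j] leaves the pivot at position 0: [3, 30, 16, 20, 16, 10, 23]
Pivot position: 0

After partitioning with pivot 3, the array becomes [3, 30, 16, 20, 16, 10, 23]. The pivot is placed at index 0. All elements to the left of the pivot are <= 3, and all elements to the right are > 3.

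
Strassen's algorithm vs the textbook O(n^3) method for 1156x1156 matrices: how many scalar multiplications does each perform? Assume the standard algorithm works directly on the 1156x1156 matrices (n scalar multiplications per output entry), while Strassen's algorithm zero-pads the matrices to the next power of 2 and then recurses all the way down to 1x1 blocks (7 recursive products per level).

Matrix multiplication for 1156x1156 matrices:

Strassen's algorithm requires power-of-2 dimensions. Pad 1156x1156 to 2048x2048 (next power of 2).

Standard algorithm: 1156^3 = 1544804416 multiplications
Strassen's algorithm: 7^(log2(2048)) = 7^11 = 1977326743 multiplications
Difference: 1544804416 - 1977326743 = -432522327 (Strassen uses MORE here due to padding overhead — for small or just-over-power-of-2 n, padding can outweigh the per-level savings)

Standard: 1544804416 multiplications (1156^3). Strassen: 1977326743 multiplications (7^11, after padding to 2048x2048). Strassen reduces 8 recursive multiplications to 7 at each level.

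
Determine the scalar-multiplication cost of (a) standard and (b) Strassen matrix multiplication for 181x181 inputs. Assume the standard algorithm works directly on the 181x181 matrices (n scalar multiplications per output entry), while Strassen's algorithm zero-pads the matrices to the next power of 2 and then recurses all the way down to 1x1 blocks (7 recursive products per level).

Matrix multiplication for 181x181 matrices:

Strassen's algorithm requires power-of-2 dimensions. Pad 181x181 to 256x256 (next power of 2).

Standard algorithm: 181^3 = 5929741 multiplications
Strassen's algorithm: 7^(log2(256)) = 7^8 = 5764801 multiplications
Savings: 5929741 - 5764801 = 164940 multiplications

Standard: 5929741 multiplications (181^3). Strassen: 5764801 multiplications (7^8, after padding to 256x256). Strassen reduces 8 recursive multiplications to 7 at each level.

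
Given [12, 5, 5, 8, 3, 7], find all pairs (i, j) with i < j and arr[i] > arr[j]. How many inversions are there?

Finding inversions in [12, 5, 5, 8, 3, 7]:

(0, 1): arr[0]=12 > arr[1]=5
(0, 2): arr[0]=12 > arr[2]=5
(0, 3): arr[0]=12 > arr[3]=8
(0, 4): arr[0]=12 > arr[4]=3
(0, 5): arr[0]=12 > arr[5]=7
(1, 4): arr[1]=5 > arr[4]=3
(2, 4): arr[2]=5 > arr[4]=3
(3, 4): arr[3]=8 > arr[4]=3
(3, 5): arr[3]=8 > arr[5]=7

Total inversions: 9

The array has 9 inversion(s): (0,1), (0,2), (0,3), (0,4), (0,5), (1,4), (2,4), (3,4), (3,5). Each pair (i,j) satisfies i < j and arr[i] > arr[j].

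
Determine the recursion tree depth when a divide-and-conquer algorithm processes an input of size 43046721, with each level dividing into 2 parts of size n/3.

For divide and conquer with division factor 3:

Problem sizes at each level:
Level 0: 43046721
Level 1: 14348907
Level 2: 4782969
Level 3: 1594323
Level 4: 531441
Level 5: 177147
Level 6: 59049
Level 7: 19683
Level 8: 6561
Level 9: 2187
Level 10: 729
Level 11: 243
Level 12: 81
Level 13: 27
Level 14: 9
Level 15: 3
Level 16: 1

The root is level 0 and the size-1 base case is level 16 (the tree spans levels 0 through 16, i.e. 17 levels counting the root), so the depth is the number of divisions: log_3(43046721) = 16

The recursion tree depth is log_3(43046721) = 16. At each level, the problem size is divided by 3, so it takes 16 divisions to reduce to a base case of size 1. The algorithm makes 2 recursive calls at each level.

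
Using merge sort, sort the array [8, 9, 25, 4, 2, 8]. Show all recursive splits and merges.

Merge sort trace:

Split: [8, 9, 25, 4, 2, 8] -> [8, 9, 25] and [4, 2, 8]
  Split: [8, 9, 25] -> [8] and [9, 25]
    Split: [9, 25] -> [9] and [25]
    Merge: [9] + [25] -> [9, 25]
  Merge: [8] + [9, 25] -> [8, 9, 25]
  Split: [4, 2, 8] -> [4] and [2, 8]
    Split: [2, 8] -> [2] and [8]
    Merge: [2] + [8] -> [2, 8]
  Merge: [4] + [2, 8] -> [2, 4, 8]
Merge: [8, 9, 25] + [2, 4, 8] -> [2, 4, 8, 8, 9, 25]

Final sorted array: [2, 4, 8, 8, 9, 25]

The merge sort proceeds by recursively splitting the array and merging sorted halves.
After all merges, the sorted array is [2, 4, 8, 8, 9, 25].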